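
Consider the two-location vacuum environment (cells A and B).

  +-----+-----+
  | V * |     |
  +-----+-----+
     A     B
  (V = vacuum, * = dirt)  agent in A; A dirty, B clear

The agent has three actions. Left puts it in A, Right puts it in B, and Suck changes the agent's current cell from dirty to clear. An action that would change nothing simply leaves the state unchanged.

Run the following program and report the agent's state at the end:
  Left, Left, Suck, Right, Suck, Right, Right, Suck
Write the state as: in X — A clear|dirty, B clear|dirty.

in B — A clear, B clear

t=1 Left ⇒ in A — A dirty, B clear
t=2 Left ⇒ in A — A dirty, B clear
t=3 Suck ⇒ in A — A clear, B clear
t=4 Right ⇒ in B — A clear, B clear
t=5 Suck ⇒ in B — A clear, B clear
t=6 Right ⇒ in B — A clear, B clear
t=7 Right ⇒ in B — A clear, B clear
t=8 Suck ⇒ in B — A clear, B clear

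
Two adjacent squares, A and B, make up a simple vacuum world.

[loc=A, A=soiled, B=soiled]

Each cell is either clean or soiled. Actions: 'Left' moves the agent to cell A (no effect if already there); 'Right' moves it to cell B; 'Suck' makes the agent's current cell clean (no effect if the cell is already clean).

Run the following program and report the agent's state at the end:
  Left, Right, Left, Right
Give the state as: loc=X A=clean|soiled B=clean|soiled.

loc=B A=soiled B=soiled

1. Left → loc=A A=soiled B=soiled
2. Right → loc=B A=soiled B=soiled
3. Left → loc=A A=soiled B=soiled
4. Right → loc=B A=soiled B=soiled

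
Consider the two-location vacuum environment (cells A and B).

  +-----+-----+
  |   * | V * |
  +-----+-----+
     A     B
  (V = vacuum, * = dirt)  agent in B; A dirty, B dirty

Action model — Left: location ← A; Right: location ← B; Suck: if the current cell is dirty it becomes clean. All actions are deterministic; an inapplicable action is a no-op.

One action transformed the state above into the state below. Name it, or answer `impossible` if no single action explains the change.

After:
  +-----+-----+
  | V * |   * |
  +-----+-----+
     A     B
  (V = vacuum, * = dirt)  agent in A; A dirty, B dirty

Left

try  Left: loc=A A=dirty B=dirty  ← match
try Right: loc=B A=dirty B=dirty
try  Suck: loc=B A=dirty B=clean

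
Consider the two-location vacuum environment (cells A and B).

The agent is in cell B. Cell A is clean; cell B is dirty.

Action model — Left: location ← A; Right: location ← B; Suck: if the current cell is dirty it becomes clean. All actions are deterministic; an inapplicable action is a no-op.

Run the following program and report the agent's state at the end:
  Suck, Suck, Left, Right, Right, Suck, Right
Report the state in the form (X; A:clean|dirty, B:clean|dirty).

(B; A:clean, B:clean)

t=1 Suck ⇒ (B; A:clean, B:clean)
t=2 Suck ⇒ (B; A:clean, B:clean)
t=3 Left ⇒ (A; A:clean, B:clean)
t=4 Right ⇒ (B; A:clean, B:clean)
t=5 Right ⇒ (B; A:clean, B:clean)
t=6 Suck ⇒ (B; A:clean, B:clean)
t=7 Right ⇒ (B; A:clean, B:clean)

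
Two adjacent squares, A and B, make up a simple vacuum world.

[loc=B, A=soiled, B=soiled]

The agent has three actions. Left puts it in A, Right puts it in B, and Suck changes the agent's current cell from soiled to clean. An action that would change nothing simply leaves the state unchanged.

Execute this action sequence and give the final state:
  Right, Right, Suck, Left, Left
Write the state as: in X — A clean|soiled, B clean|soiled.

in A — A soiled, B clean

Right (#1): in B — A soiled, B soiled
Right (#2): in B — A soiled, B soiled
Suck (#3): in B — A soiled, B clean
Left (#4): in A — A soiled, B clean
Left (#5): in A — A soiled, B clean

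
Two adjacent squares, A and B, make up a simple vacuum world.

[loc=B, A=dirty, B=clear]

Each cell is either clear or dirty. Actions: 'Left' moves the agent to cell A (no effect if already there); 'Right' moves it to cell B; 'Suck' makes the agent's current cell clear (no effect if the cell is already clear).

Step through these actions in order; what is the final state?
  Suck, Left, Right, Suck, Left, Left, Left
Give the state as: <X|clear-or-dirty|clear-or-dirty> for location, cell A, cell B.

1) do Suck; now <B|dirty|clear>
2) do Left; now <A|dirty|clear>
3) do Right; now <B|dirty|clear>
4) do Suck; now <B|dirty|clear>
5) do Left; now <A|dirty|clear>
6) do Left; now <A|dirty|clear>
7) do Left; now <A|dirty|clear>

<A|dirty|clear>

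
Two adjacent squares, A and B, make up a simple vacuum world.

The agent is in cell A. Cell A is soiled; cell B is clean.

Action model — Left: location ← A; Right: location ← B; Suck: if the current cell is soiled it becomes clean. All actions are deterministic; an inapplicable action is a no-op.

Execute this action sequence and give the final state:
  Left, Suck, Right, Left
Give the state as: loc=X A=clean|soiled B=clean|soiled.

1. Left → loc=A A=soiled B=clean
2. Suck → loc=A A=clean B=clean
3. Right → loc=B A=clean B=clean
4. Left → loc=A A=clean B=clean

loc=A A=clean B=clean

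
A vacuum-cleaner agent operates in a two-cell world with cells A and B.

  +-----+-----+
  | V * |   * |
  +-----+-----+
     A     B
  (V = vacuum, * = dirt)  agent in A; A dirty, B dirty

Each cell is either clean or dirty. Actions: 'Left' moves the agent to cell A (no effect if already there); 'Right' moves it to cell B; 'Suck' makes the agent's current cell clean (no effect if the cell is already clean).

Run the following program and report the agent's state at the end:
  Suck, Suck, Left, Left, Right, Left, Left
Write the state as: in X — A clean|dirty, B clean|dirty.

t=1 Suck ⇒ in A — A clean, B dirty
t=2 Suck ⇒ in A — A clean, B dirty
t=3 Left ⇒ in A — A clean, B dirty
t=4 Left ⇒ in A — A clean, B dirty
t=5 Right ⇒ in B — A clean, B dirty
t=6 Left ⇒ in A — A clean, B dirty
t=7 Left ⇒ in A — A clean, B dirty

in A — A clean, B dirty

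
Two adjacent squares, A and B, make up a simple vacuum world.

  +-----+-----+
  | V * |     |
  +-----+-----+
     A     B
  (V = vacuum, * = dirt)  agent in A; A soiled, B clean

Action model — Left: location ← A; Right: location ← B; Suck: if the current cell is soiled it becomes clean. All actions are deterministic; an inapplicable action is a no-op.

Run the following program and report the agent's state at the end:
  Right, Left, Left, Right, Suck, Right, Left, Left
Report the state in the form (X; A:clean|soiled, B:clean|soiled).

t=1 Right ⇒ (B; A:soiled, B:clean)
t=2 Left ⇒ (A; A:soiled, B:clean)
t=3 Left ⇒ (A; A:soiled, B:clean)
t=4 Right ⇒ (B; A:soiled, B:clean)
t=5 Suck ⇒ (B; A:soiled, B:clean)
t=6 Right ⇒ (B; A:soiled, B:clean)
t=7 Left ⇒ (A; A:soiled, B:clean)
t=8 Left ⇒ (A; A:soiled, B:clean)

(A; A:soiled, B:clean)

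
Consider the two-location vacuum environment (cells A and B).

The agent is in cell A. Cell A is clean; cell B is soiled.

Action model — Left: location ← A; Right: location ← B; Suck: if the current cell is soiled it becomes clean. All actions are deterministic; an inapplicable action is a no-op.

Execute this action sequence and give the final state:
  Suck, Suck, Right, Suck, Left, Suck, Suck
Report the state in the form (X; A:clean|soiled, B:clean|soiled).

[1] after Suck: (A; A:clean, B:soiled)
[2] after Suck: (A; A:clean, B:soiled)
[3] after Right: (B; A:clean, B:soiled)
[4] after Suck: (B; A:clean, B:clean)
[5] after Left: (A; A:clean, B:clean)
[6] after Suck: (A; A:clean, B:clean)
[7] after Suck: (A; A:clean, B:clean)

(A; A:clean, B:clean)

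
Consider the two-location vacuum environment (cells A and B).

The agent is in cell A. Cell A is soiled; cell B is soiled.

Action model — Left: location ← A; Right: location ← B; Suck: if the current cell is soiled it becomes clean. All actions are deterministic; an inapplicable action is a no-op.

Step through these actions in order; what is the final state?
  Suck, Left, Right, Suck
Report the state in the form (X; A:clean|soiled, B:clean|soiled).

(B; A:clean, B:clean)

t=1 Suck ⇒ (A; A:clean, B:soiled)
t=2 Left ⇒ (A; A:clean, B:soiled)
t=3 Right ⇒ (B; A:clean, B:soiled)
t=4 Suck ⇒ (B; A:clean, B:clean)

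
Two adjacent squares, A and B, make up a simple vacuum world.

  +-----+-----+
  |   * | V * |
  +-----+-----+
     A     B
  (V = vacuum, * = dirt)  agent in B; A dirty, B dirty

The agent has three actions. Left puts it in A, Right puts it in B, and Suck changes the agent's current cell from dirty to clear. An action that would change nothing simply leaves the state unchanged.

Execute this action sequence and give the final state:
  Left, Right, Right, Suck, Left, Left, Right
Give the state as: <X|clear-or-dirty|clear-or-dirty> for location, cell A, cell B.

<B|dirty|clear>

1) do Left; now <A|dirty|dirty>
2) do Right; now <B|dirty|dirty>
3) do Right; now <B|dirty|dirty>
4) do Suck; now <B|dirty|clear>
5) do Left; now <A|dirty|clear>
6) do Left; now <A|dirty|clear>
7) do Right; now <B|dirty|clear>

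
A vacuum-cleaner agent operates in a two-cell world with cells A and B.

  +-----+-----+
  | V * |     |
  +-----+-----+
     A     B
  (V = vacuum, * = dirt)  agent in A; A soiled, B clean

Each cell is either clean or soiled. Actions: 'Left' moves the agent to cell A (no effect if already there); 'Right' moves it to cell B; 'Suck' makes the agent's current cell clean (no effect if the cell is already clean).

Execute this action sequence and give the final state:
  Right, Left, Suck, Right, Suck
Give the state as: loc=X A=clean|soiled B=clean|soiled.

loc=B A=clean B=clean

1) do Right; now loc=B A=soiled B=clean
2) do Left; now loc=A A=soiled B=clean
3) do Suck; now loc=A A=clean B=clean
4) do Right; now loc=B A=clean B=clean
5) do Suck; now loc=B A=clean B=clean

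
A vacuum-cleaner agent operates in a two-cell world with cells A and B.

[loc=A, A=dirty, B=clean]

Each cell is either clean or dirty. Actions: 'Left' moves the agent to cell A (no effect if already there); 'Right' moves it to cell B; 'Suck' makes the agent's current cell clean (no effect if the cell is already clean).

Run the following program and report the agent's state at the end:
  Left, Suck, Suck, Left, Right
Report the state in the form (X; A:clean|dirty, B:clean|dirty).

(B; A:clean, B:clean)

1. Left → (A; A:dirty, B:clean)
2. Suck → (A; A:clean, B:clean)
3. Suck → (A; A:clean, B:clean)
4. Left → (A; A:clean, B:clean)
5. Right → (B; A:clean, B:clean)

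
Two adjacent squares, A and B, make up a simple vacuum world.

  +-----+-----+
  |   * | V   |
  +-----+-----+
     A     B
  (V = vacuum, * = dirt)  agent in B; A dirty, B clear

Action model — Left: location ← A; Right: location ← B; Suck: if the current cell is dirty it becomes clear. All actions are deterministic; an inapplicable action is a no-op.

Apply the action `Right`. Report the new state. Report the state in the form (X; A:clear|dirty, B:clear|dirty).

(B; A:dirty, B:clear)

start: (B; A:dirty, B:clear)
1) do Right; now (B; A:dirty, B:clear)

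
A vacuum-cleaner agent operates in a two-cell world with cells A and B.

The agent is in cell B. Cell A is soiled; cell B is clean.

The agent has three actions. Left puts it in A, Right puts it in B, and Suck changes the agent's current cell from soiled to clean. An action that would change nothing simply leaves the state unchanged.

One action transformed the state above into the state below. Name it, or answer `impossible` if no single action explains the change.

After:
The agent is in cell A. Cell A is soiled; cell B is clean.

Left

try  Left: loc=A A=soiled B=clean  ← match
try Right: loc=B A=soiled B=clean
try  Suck: loc=B A=soiled B=clean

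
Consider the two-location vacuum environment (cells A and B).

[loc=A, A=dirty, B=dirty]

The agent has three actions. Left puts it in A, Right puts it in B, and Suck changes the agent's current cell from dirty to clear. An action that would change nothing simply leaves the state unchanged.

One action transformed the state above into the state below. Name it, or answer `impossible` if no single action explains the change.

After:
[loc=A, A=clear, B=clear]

try  Left: (A; A:dirty, B:dirty)
try Right: (B; A:dirty, B:dirty)
try  Suck: (A; A:clear, B:dirty)
no single action produces the after-state

impossible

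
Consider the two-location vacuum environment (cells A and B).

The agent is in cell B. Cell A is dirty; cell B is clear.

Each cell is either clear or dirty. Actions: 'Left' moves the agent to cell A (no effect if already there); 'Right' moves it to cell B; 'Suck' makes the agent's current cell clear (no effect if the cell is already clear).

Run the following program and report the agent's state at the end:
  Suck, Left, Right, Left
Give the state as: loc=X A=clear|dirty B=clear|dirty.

loc=A A=dirty B=clear

t=1 Suck ⇒ loc=B A=dirty B=clear
t=2 Left ⇒ loc=A A=dirty B=clear
t=3 Right ⇒ loc=B A=dirty B=clear
t=4 Left ⇒ loc=A A=dirty B=clear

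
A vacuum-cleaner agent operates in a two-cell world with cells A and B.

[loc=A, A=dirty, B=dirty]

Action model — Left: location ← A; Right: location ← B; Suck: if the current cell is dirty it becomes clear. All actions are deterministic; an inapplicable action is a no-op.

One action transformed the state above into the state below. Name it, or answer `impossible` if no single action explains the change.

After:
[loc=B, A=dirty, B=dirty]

Right

try  Left: (A; A:dirty, B:dirty)
try Right: (B; A:dirty, B:dirty)  ← match
try  Suck: (A; A:clear, B:dirty)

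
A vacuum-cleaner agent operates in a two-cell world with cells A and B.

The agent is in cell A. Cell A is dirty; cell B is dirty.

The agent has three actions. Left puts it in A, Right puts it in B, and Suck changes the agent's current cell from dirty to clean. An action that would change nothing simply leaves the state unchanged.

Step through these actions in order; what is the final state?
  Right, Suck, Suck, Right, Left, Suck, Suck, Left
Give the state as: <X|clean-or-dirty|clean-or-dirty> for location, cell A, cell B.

Right (#1): <B|dirty|dirty>
Suck (#2): <B|dirty|clean>
Suck (#3): <B|dirty|clean>
Right (#4): <B|dirty|clean>
Left (#5): <A|dirty|clean>
Suck (#6): <A|clean|clean>
Suck (#7): <A|clean|clean>
Left (#8): <A|clean|clean>

<A|clean|clean>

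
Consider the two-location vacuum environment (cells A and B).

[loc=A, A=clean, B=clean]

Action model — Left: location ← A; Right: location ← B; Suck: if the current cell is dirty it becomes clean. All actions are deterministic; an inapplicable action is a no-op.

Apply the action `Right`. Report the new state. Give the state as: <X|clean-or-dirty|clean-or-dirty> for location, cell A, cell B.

<B|clean|clean>

start: <A|clean|clean>
1) do Right; now <B|clean|clean>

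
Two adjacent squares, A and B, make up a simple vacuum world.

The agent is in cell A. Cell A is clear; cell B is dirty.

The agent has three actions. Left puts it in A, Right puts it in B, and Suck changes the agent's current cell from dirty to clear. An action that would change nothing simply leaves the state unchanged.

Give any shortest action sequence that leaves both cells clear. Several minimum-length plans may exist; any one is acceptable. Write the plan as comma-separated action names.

Right, Suck

1) do Right; now (B; A:clear, B:dirty)
2) do Suck; now (B; A:clear, B:clear)
min 2: go B then Suck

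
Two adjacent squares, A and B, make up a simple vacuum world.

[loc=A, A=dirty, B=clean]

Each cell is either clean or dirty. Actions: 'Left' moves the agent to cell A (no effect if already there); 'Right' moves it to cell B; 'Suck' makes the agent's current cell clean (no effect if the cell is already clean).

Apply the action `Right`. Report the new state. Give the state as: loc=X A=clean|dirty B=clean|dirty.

loc=B A=dirty B=clean

start: loc=A A=dirty B=clean
1. Right → loc=B A=dirty B=clean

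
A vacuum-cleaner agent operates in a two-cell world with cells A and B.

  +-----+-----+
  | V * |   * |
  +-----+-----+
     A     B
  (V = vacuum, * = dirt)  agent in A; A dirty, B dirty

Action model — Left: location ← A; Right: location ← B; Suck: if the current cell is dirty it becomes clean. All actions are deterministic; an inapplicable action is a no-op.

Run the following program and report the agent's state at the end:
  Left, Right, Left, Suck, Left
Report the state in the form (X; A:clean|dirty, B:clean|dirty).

(A; A:clean, B:dirty)

t=1 Left ⇒ (A; A:dirty, B:dirty)
t=2 Right ⇒ (B; A:dirty, B:dirty)
t=3 Left ⇒ (A; A:dirty, B:dirty)
t=4 Suck ⇒ (A; A:clean, B:dirty)
t=5 Left ⇒ (A; A:clean, B:dirty)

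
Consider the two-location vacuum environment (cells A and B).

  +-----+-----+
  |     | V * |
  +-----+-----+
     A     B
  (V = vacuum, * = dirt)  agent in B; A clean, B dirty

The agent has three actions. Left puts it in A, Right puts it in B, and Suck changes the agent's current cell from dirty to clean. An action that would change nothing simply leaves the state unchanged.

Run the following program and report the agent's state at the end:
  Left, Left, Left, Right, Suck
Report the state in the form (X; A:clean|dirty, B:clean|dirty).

1) do Left; now (A; A:clean, B:dirty)
2) do Left; now (A; A:clean, B:dirty)
3) do Left; now (A; A:clean, B:dirty)
4) do Right; now (B; A:clean, B:dirty)
5) do Suck; now (B; A:clean, B:clean)

(B; A:clean, B:clean)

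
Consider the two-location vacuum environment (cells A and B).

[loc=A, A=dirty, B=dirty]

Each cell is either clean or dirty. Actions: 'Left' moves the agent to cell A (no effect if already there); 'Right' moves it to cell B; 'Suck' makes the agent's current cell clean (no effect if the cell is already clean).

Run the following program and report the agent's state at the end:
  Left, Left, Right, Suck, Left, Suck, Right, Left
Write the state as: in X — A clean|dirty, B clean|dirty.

step 1/8 (Left): in A — A dirty, B dirty
step 2/8 (Left): in A — A dirty, B dirty
step 3/8 (Right): in B — A dirty, B dirty
step 4/8 (Suck): in B — A dirty, B clean
step 5/8 (Left): in A — A dirty, B clean
step 6/8 (Suck): in A — A clean, B clean
step 7/8 (Right): in B — A clean, B clean
step 8/8 (Left): in A — A clean, B clean

in A — A clean, B clean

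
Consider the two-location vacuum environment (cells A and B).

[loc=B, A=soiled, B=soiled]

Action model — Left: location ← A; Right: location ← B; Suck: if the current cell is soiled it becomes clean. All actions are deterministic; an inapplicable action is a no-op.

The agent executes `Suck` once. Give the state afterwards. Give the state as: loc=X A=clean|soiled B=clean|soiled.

loc=B A=soiled B=clean

start: loc=B A=soiled B=soiled
1) do Suck; now loc=B A=soiled B=clean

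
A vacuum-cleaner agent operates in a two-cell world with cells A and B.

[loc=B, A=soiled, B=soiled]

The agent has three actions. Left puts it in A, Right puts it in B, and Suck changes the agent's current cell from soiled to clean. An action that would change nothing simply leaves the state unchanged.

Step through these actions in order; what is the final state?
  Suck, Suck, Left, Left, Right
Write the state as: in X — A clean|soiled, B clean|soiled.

step 1/5 (Suck): in B — A soiled, B clean
step 2/5 (Suck): in B — A soiled, B clean
step 3/5 (Left): in A — A soiled, B clean
step 4/5 (Left): in A — A soiled, B clean
step 5/5 (Right): in B — A soiled, B clean

in B — A soiled, B clean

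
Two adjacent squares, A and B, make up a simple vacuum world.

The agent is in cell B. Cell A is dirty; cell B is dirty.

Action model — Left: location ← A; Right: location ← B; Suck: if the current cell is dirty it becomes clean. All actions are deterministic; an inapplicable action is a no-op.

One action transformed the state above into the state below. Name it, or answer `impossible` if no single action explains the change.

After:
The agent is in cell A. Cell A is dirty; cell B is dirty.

Left

try  Left: (A; A:dirty, B:dirty)  ← match
try Right: (B; A:dirty, B:dirty)
try  Suck: (B; A:dirty, B:clean)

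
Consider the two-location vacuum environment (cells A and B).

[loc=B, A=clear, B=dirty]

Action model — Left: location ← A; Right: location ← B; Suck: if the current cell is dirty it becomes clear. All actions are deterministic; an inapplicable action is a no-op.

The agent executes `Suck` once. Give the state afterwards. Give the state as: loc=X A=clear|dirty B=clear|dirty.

start: loc=B A=clear B=dirty
Suck (#1): loc=B A=clear B=clear

loc=B A=clear B=clear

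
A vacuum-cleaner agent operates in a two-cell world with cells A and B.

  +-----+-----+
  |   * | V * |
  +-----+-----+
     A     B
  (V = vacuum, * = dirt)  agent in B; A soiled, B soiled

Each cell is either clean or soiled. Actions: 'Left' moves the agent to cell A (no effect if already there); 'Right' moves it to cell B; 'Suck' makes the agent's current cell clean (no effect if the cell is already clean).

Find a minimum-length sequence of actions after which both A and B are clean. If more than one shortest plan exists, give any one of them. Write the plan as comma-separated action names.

Suck (#1): (B; A:soiled, B:clean)
Left (#2): (A; A:soiled, B:clean)
Suck (#3): (A; A:clean, B:clean)
min 3: Suck B + move + Suck A

Suck, Left, Suck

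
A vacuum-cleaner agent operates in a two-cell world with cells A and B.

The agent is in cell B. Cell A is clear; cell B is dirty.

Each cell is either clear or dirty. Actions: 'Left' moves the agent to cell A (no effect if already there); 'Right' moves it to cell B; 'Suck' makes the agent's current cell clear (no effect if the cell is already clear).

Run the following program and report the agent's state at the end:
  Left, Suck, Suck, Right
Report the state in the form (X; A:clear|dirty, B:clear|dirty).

step 1/4 (Left): (A; A:clear, B:dirty)
step 2/4 (Suck): (A; A:clear, B:dirty)
step 3/4 (Suck): (A; A:clear, B:dirty)
step 4/4 (Right): (B; A:clear, B:dirty)

(B; A:clear, B:dirty)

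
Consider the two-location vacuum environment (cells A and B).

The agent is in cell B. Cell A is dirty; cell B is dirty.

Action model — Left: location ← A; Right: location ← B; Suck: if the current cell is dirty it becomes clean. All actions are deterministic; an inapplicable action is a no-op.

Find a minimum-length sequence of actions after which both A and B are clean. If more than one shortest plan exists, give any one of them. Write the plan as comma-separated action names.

Suck, Left, Suck

Suck (#1): (B; A:dirty, B:clean)
Left (#2): (A; A:dirty, B:clean)
Suck (#3): (A; A:clean, B:clean)
min 3: Suck B + move + Suck A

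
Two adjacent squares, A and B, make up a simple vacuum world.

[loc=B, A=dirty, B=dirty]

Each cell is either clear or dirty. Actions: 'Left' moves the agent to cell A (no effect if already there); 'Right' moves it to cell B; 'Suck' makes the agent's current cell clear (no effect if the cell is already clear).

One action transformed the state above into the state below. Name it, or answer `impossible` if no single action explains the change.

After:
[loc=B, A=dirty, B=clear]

try  Left: <A|dirty|dirty>
try Right: <B|dirty|dirty>
try  Suck: <B|dirty|clear>  ← match

Suck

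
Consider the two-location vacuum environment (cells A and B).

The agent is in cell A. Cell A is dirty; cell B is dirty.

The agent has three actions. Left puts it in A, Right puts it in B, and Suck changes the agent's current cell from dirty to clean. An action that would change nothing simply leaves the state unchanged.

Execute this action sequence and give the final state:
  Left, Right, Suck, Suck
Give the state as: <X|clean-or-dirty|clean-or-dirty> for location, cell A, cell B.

1. Left → <A|dirty|dirty>
2. Right → <B|dirty|dirty>
3. Suck → <B|dirty|clean>
4. Suck → <B|dirty|clean>

<B|dirty|clean>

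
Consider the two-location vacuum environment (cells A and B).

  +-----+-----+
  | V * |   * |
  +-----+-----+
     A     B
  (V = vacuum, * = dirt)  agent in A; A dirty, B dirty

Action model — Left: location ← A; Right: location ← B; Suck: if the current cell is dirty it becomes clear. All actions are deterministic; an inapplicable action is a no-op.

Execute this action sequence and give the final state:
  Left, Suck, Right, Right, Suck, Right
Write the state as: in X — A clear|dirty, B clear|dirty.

1. Left → in A — A dirty, B dirty
2. Suck → in A — A clear, B dirty
3. Right → in B — A clear, B dirty
4. Right → in B — A clear, B dirty
5. Suck → in B — A clear, B clear
6. Right → in B — A clear, B clear

in B — A clear, B clear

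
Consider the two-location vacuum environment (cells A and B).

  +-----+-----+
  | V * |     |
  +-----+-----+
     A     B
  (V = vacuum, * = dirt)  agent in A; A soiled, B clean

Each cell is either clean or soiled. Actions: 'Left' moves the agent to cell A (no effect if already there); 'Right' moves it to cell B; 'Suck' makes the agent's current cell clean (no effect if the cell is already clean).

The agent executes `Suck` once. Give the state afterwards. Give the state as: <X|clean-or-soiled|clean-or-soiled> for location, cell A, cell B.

<A|clean|clean>

start: <A|soiled|clean>
[1] after Suck: <A|clean|clean>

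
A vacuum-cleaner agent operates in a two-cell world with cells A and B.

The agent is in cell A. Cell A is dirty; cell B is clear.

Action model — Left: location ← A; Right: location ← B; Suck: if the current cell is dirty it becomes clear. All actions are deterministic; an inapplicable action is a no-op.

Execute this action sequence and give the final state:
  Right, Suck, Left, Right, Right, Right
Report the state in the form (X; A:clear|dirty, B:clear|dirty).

(B; A:dirty, B:clear)

[1] after Right: (B; A:dirty, B:clear)
[2] after Suck: (B; A:dirty, B:clear)
[3] after Left: (A; A:dirty, B:clear)
[4] after Right: (B; A:dirty, B:clear)
[5] after Right: (B; A:dirty, B:clear)
[6] after Right: (B; A:dirty, B:clear)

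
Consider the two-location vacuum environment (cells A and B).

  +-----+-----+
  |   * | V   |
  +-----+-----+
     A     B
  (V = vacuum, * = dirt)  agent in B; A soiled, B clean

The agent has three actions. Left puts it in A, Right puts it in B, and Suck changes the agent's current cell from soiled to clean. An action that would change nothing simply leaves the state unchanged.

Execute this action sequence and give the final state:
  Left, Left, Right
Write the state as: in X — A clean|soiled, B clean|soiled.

in B — A soiled, B clean

[1] after Left: in A — A soiled, B clean
[2] after Left: in A — A soiled, B clean
[3] after Right: in B — A soiled, B clean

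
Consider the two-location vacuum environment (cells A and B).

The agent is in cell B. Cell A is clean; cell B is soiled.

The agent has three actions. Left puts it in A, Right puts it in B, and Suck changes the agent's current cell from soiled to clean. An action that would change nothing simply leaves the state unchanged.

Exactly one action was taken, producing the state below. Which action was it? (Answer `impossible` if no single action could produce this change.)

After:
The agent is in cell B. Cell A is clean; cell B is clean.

try  Left: (A; A:clean, B:soiled)
try Right: (B; A:clean, B:soiled)
try  Suck: (B; A:clean, B:clean)  ← match

Suck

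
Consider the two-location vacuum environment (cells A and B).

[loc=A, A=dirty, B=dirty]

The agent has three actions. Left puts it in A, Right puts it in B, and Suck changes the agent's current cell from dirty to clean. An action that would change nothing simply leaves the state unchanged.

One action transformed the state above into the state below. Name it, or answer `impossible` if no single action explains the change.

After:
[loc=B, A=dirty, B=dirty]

try  Left: (A; A:dirty, B:dirty)
try Right: (B; A:dirty, B:dirty)  ← match
try  Suck: (A; A:clean, B:dirty)

Right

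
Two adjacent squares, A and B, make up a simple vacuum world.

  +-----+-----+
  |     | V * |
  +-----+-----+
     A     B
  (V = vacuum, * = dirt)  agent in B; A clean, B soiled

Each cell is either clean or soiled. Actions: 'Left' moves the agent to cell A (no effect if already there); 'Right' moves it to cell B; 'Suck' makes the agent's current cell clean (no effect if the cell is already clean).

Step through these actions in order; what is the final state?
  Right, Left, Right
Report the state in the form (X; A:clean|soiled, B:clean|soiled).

t=1 Right ⇒ (B; A:clean, B:soiled)
t=2 Left ⇒ (A; A:clean, B:soiled)
t=3 Right ⇒ (B; A:clean, B:soiled)

(B; A:clean, B:soiled)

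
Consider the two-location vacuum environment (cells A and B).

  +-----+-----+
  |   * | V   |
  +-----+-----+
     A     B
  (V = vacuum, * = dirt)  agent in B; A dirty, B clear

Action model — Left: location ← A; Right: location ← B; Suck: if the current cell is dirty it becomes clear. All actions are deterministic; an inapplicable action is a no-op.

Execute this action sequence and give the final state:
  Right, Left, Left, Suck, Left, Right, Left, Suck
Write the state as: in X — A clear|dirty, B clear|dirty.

1) do Right; now in B — A dirty, B clear
2) do Left; now in A — A dirty, B clear
3) do Left; now in A — A dirty, B clear
4) do Suck; now in A — A clear, B clear
5) do Left; now in A — A clear, B clear
6) do Right; now in B — A clear, B clear
7) do Left; now in A — A clear, B clear
8) do Suck; now in A — A clear, B clear

in A — A clear, B clear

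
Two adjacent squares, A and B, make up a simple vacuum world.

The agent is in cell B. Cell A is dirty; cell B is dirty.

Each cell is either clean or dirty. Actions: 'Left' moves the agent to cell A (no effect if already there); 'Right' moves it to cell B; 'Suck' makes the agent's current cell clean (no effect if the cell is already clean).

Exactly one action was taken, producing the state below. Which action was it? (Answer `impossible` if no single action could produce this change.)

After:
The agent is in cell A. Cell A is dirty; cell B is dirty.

try  Left: in A — A dirty, B dirty  ← match
try Right: in B — A dirty, B dirty
try  Suck: in B — A dirty, B clean

Left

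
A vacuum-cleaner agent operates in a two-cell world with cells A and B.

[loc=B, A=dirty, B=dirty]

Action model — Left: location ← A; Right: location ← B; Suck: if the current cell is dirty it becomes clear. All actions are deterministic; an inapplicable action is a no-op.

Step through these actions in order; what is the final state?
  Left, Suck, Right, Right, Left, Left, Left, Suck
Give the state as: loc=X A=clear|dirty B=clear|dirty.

step 1/8 (Left): loc=A A=dirty B=dirty
step 2/8 (Suck): loc=A A=clear B=dirty
step 3/8 (Right): loc=B A=clear B=dirty
step 4/8 (Right): loc=B A=clear B=dirty
step 5/8 (Left): loc=A A=clear B=dirty
step 6/8 (Left): loc=A A=clear B=dirty
step 7/8 (Left): loc=A A=clear B=dirty
step 8/8 (Suck): loc=A A=clear B=dirty

loc=A A=clear B=dirty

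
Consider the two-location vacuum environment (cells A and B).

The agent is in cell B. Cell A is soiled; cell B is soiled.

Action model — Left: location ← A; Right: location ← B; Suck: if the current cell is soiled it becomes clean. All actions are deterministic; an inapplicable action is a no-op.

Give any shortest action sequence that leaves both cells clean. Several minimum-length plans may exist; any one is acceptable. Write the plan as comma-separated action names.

Suck (#1): loc=B A=soiled B=clean
Left (#2): loc=A A=soiled B=clean
Suck (#3): loc=A A=clean B=clean
min 3: Suck B + move + Suck A

Suck, Left, Suck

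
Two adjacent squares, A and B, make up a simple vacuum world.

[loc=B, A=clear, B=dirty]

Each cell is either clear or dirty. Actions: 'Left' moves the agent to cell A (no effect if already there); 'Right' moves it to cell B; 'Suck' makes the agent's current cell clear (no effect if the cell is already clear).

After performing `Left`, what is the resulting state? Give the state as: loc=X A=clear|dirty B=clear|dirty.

loc=A A=clear B=dirty

start: loc=B A=clear B=dirty
t=1 Left ⇒ loc=A A=clear B=dirty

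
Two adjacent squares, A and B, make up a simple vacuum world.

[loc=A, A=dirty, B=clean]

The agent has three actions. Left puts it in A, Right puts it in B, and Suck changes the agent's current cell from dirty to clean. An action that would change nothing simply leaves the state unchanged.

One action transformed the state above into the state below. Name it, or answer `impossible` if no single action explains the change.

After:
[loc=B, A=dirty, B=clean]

Right

try  Left: loc=A A=dirty B=clean
try Right: loc=B A=dirty B=clean  ← match
try  Suck: loc=A A=clean B=clean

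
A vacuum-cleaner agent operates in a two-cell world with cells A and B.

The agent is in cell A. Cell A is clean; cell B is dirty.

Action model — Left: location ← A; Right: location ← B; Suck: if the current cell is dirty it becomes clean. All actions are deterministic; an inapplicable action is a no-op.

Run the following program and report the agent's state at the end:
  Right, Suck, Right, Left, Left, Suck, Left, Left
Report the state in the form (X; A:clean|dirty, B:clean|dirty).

(A; A:clean, B:clean)

Right (#1): (B; A:clean, B:dirty)
Suck (#2): (B; A:clean, B:clean)
Right (#3): (B; A:clean, B:clean)
Left (#4): (A; A:clean, B:clean)
Left (#5): (A; A:clean, B:clean)
Suck (#6): (A; A:clean, B:clean)
Left (#7): (A; A:clean, B:clean)
Left (#8): (A; A:clean, B:clean)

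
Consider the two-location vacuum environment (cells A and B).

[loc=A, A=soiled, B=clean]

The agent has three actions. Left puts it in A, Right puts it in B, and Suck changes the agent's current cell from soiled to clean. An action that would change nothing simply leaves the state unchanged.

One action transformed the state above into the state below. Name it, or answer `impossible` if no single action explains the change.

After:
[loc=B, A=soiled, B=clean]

try  Left: in A — A soiled, B clean
try Right: in B — A soiled, B clean  ← match
try  Suck: in A — A clean, B clean

Right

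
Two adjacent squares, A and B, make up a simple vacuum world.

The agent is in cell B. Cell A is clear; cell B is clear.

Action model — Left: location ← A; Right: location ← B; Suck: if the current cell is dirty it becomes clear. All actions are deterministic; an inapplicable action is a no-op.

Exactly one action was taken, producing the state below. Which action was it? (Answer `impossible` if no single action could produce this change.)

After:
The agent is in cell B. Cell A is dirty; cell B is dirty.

try  Left: loc=A A=clear B=clear
try Right: loc=B A=clear B=clear
try  Suck: loc=B A=clear B=clear
no single action produces the after-state

impossible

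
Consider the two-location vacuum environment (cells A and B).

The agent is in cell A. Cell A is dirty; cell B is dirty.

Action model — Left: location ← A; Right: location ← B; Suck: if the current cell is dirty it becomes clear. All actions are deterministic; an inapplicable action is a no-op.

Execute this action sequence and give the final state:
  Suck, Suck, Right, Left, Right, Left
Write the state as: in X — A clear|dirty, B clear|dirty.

in A — A clear, B dirty

t=1 Suck ⇒ in A — A clear, B dirty
t=2 Suck ⇒ in A — A clear, B dirty
t=3 Right ⇒ in B — A clear, B dirty
t=4 Left ⇒ in A — A clear, B dirty
t=5 Right ⇒ in B — A clear, B dirty
t=6 Left ⇒ in A — A clear, B dirty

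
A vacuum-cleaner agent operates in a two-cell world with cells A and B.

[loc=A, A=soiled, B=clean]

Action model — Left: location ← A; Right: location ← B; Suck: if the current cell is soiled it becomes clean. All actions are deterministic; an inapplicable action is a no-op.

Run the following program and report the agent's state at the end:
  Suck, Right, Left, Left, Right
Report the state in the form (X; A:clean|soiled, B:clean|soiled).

step 1/5 (Suck): (A; A:clean, B:clean)
step 2/5 (Right): (B; A:clean, B:clean)
step 3/5 (Left): (A; A:clean, B:clean)
step 4/5 (Left): (A; A:clean, B:clean)
step 5/5 (Right): (B; A:clean, B:clean)

(B; A:clean, B:clean)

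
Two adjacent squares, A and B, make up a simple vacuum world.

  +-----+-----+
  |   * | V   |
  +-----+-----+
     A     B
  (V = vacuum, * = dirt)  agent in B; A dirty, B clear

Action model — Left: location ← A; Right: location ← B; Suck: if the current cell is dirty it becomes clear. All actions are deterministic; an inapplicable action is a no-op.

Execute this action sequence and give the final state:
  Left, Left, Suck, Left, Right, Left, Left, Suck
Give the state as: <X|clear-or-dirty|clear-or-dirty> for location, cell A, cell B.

1. Left → <A|dirty|clear>
2. Left → <A|dirty|clear>
3. Suck → <A|clear|clear>
4. Left → <A|clear|clear>
5. Right → <B|clear|clear>
6. Left → <A|clear|clear>
7. Left → <A|clear|clear>
8. Suck → <A|clear|clear>

<A|clear|clear>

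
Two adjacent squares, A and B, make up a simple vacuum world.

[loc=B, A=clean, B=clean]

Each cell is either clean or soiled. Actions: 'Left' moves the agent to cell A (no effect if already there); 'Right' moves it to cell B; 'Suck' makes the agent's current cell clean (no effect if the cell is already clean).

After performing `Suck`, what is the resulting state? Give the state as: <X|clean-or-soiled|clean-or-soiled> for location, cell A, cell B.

start: <B|clean|clean>
[1] after Suck: <B|clean|clean>

<B|clean|clean>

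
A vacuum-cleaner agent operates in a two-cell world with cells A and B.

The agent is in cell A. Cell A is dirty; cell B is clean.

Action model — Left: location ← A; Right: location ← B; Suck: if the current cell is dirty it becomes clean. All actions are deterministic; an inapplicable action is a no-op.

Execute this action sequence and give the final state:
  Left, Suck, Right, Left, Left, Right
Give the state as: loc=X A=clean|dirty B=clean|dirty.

1. Left → loc=A A=dirty B=clean
2. Suck → loc=A A=clean B=clean
3. Right → loc=B A=clean B=clean
4. Left → loc=A A=clean B=clean
5. Left → loc=A A=clean B=clean
6. Right → loc=B A=clean B=clean

loc=B A=clean B=clean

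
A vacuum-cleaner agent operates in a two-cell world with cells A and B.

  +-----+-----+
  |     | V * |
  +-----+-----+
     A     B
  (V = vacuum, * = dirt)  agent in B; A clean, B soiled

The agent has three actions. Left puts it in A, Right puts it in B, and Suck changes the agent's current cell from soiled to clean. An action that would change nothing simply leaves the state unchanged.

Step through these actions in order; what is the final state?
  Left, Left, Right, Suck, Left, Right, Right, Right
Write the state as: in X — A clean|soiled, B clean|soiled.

in B — A clean, B clean

1. Left → in A — A clean, B soiled
2. Left → in A — A clean, B soiled
3. Right → in B — A clean, B soiled
4. Suck → in B — A clean, B clean
5. Left → in A — A clean, B clean
6. Right → in B — A clean, B clean
7. Right → in B — A clean, B clean
8. Right → in B — A clean, B clean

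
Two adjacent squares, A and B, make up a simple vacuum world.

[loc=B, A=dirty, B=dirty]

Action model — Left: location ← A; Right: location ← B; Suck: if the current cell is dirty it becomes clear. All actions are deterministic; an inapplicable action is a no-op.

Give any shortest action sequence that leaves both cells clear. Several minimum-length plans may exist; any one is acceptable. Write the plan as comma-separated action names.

Suck, Left, Suck

Suck (#1): loc=B A=dirty B=clear
Left (#2): loc=A A=dirty B=clear
Suck (#3): loc=A A=clear B=clear
min 3: Suck B + move + Suck A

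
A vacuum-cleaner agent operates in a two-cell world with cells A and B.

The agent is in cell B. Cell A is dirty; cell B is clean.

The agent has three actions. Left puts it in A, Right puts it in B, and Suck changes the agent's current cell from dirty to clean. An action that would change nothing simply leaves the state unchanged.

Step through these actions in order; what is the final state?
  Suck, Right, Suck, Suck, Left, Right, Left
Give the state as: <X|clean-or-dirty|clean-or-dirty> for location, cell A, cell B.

<A|dirty|clean>

1. Suck → <B|dirty|clean>
2. Right → <B|dirty|clean>
3. Suck → <B|dirty|clean>
4. Suck → <B|dirty|clean>
5. Left → <A|dirty|clean>
6. Right → <B|dirty|clean>
7. Left → <A|dirty|clean>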